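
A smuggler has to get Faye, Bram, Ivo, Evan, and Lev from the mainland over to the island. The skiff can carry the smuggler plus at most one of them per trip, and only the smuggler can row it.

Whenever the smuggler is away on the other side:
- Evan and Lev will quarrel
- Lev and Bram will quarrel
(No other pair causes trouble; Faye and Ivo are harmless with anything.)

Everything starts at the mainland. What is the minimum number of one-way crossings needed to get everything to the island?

11

Counting alone: the smuggler can take at most 1 across per trip to the island, so moving all 5 needs at least 5 loaded trips out, with a return between consecutive ones — at least 9 crossings.
The safety rule pushes this higher. Following every safe sequence of crossings, the most of the 5 that can be at the island as the skiff arrives there on crossing 9 is 4 — never all 5.
So no plan with fewer than 11 crossings exists, and this one achieves 11:
1. Smuggler goes to the island with Lev.  [the mainland: Bram, Evan, Faye, Ivo | the island: Lev]
2. Smuggler goes back to the mainland alone.  [the mainland: Bram, Evan, Faye, Ivo | the island: Lev]
3. Smuggler goes to the island with Faye.  [the mainland: Bram, Evan, Ivo | the island: Faye, Lev]
4. Smuggler goes back to the mainland alone.  [the mainland: Bram, Evan, Ivo | the island: Faye, Lev]
5. Smuggler goes to the island with Bram.  [the mainland: Evan, Ivo | the island: Bram, Faye, Lev]
6. Smuggler goes back to the mainland with Lev.  [the mainland: Evan, Ivo, Lev | the island: Bram, Faye]
7. Smuggler goes to the island with Evan.  [the mainland: Ivo, Lev | the island: Bram, Evan, Faye]
8. Smuggler goes back to the mainland alone.  [the mainland: Ivo, Lev | the island: Bram, Evan, Faye]
9. Smuggler goes to the island with Ivo.  [the mainland: Lev | the island: Bram, Evan, Faye, Ivo]
10. Smuggler goes back to the mainland alone.  [the mainland: Lev | the island: Bram, Evan, Faye, Ivo]
11. Smuggler goes to the island with Lev.  [the mainland: — | the island: Bram, Evan, Faye, Ivo, Lev]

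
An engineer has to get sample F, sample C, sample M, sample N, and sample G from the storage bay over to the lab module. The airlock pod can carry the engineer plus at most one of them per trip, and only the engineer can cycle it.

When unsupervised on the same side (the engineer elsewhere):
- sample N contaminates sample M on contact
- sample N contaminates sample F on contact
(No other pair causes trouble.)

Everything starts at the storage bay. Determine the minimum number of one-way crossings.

11

Counting alone: the engineer can take at most 1 across per trip to the lab module, so moving all 5 needs at least 5 loaded trips out, with a return between consecutive ones — at least 9 crossings.
The safety rule pushes this higher. Following every safe sequence of crossings, the most of the 5 that can be at the lab module as the airlock pod arrives there on crossing 9 is 4 — never all 5.
So no plan with fewer than 11 crossings exists, and this one achieves 11:
1. Engineer goes to the lab module with sample N.  [the storage bay: sample C, sample F, sample G, sample M | the lab module: sample N]
2. Engineer goes back to the storage bay alone.  [the storage bay: sample C, sample F, sample G, sample M | the lab module: sample N]
3. Engineer goes to the lab module with sample F.  [the storage bay: sample C, sample G, sample M | the lab module: sample F, sample N]
4. Engineer goes back to the storage bay with sample N.  [the storage bay: sample C, sample G, sample M, sample N | the lab module: sample F]
5. Engineer goes to the lab module with sample M.  [the storage bay: sample C, sample G, sample N | the lab module: sample F, sample M]
6. Engineer goes back to the storage bay alone.  [the storage bay: sample C, sample G, sample N | the lab module: sample F, sample M]
7. Engineer goes to the lab module with sample C.  [the storage bay: sample G, sample N | the lab module: sample C, sample F, sample M]
8. Engineer goes back to the storage bay alone.  [the storage bay: sample G, sample N | the lab module: sample C, sample F, sample M]
9. Engineer goes to the lab module with sample G.  [the storage bay: sample N | the lab module: sample C, sample F, sample G, sample M]
10. Engineer goes back to the storage bay alone.  [the storage bay: sample N | the lab module: sample C, sample F, sample G, sample M]
11. Engineer goes to the lab module with sample N.  [the storage bay: — | the lab module: sample C, sample F, sample G, sample M, sample N]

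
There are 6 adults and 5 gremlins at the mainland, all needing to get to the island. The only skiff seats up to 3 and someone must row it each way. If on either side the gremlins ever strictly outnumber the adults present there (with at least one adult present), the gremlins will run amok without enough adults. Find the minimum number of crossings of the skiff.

Counting alone: each trip to the island takes at most 3 across and each return brings at least 1 back, so after t trips out (and t−1 returns) at most 3t − (t−1) of the 11 are across; that first reaches 11 at t = 5, so at least 9 crossings are needed.
The plan below uses exactly 9 crossings, so it is optimal:
1. 3 gremlins → the island.  (the mainland: 6A 2G; the island: 0A 3G)
2. 1 gremlin ← the mainland.  (the mainland: 6A 3G; the island: 0A 2G)
3. 3 adults → the island.  (the mainland: 3A 3G; the island: 3A 2G)
4. 1 adult ← the mainland.  (the mainland: 4A 3G; the island: 2A 2G)
5. 2 adults and 1 gremlin → the island.  (the mainland: 2A 2G; the island: 4A 3G)
6. 1 adult ← the mainland.  (the mainland: 3A 2G; the island: 3A 3G)
7. 2 adults and 1 gremlin → the island.  (the mainland: 1A 1G; the island: 5A 4G)
8. 1 adult ← the mainland.  (the mainland: 2A 1G; the island: 4A 4G)
9. 2 adults and 1 gremlin → the island.  (the mainland: 0A 0G; the island: 6A 5G)

9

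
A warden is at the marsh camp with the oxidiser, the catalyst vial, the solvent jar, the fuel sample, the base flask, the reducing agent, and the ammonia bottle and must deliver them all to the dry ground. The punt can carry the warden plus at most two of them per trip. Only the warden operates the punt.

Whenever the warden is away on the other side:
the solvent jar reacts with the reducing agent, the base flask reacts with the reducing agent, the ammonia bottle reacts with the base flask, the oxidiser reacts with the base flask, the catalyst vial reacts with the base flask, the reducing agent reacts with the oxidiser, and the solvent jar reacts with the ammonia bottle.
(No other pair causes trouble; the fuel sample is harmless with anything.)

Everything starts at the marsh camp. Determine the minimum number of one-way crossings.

Whatever the first load, the items left behind include a forbidden pair without the warden. No opening move is safe, so no plan exists.

impossible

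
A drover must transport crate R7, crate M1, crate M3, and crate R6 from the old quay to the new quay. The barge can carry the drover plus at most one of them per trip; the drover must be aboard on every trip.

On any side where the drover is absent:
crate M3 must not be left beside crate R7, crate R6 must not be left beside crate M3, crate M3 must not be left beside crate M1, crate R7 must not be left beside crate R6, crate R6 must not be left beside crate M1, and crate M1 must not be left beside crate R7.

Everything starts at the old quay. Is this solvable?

No

Whatever the first load, the items left behind include a forbidden pair without the drover. No opening move is safe, so no plan exists.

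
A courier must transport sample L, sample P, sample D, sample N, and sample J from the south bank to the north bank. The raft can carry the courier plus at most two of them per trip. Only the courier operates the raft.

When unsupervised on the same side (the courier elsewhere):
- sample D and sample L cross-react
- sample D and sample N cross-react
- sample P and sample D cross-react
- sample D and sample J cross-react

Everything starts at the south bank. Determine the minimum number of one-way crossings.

Counting alone: the courier can take at most 2 across per trip to the north bank, so moving all 5 needs at least 3 loaded trips out, with a return between consecutive ones — at least 5 crossings.
The safety rule pushes this higher. Following every safe sequence of crossings, the most of the 5 that can be at the north bank as the raft arrives there on crossing 5 is 4 — never all 5.
So no plan with fewer than 7 crossings exists, and this one achieves 7:
1. Courier goes to the north bank with sample D.  [the south bank: sample J, sample L, sample N, sample P | the north bank: sample D]
2. Courier goes back to the south bank alone.  [the south bank: sample J, sample L, sample N, sample P | the north bank: sample D]
3. Courier goes to the north bank with sample L and sample P.  [the south bank: sample J, sample N | the north bank: sample D, sample L, sample P]
4. Courier goes back to the south bank with sample D.  [the south bank: sample D, sample J, sample N | the north bank: sample L, sample P]
5. Courier goes to the north bank with sample D and sample N.  [the south bank: sample J | the north bank: sample D, sample L, sample N, sample P]
6. Courier goes back to the south bank with sample D.  [the south bank: sample D, sample J | the north bank: sample L, sample N, sample P]
7. Courier goes to the north bank with sample D and sample J.  [the south bank: — | the north bank: sample D, sample J, sample L, sample N, sample P]

7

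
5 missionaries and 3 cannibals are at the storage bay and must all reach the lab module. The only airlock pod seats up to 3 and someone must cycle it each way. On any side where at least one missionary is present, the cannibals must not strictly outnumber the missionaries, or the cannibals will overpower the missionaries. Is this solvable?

1. 2 cannibals → the lab module.  (the storage bay: 5M 1C; the lab module: 0M 2C)
2. 1 cannibal ← the storage bay.  (the storage bay: 5M 2C; the lab module: 0M 1C)
3. 2 missionaries and 1 cannibal → the lab module.  (the storage bay: 3M 1C; the lab module: 2M 2C)
4. 1 cannibal ← the storage bay.  (the storage bay: 3M 2C; the lab module: 2M 1C)
5. 1 missionary and 2 cannibals → the lab module.  (the storage bay: 2M 0C; the lab module: 3M 3C)
6. 1 cannibal ← the storage bay.  (the storage bay: 2M 1C; the lab module: 3M 2C)
7. 2 missionaries and 1 cannibal → the lab module.  (the storage bay: 0M 0C; the lab module: 5M 3C)

Yes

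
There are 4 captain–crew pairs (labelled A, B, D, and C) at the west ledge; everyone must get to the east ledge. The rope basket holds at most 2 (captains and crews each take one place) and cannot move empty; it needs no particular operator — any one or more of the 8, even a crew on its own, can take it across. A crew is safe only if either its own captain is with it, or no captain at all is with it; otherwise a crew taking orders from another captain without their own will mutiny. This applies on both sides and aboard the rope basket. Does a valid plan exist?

No

Following every safe sequence of crossings from the start, the most of the 8 that can be at the east ledge as the rope basket arrives there on crossings 1, 3, 5 is 2, 3, 4 respectively; the best ever achieved is 4 of 8.
From crossing 7 on, no configuration arises that was not already reachable earlier: only 44 distinct safe configurations (who is on which side, and where the rope basket is) can ever be reached, none of them has everyone across, and every continuation just revisits them. So no valid plan exists.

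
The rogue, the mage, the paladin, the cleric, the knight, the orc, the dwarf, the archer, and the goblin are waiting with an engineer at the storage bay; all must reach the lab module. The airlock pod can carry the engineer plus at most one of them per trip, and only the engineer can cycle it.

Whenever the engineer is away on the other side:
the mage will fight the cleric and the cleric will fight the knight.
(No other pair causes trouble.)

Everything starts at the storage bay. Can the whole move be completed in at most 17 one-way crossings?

Counting alone: the engineer can take at most 1 across per trip to the lab module, so moving all 9 needs at least 9 loaded trips out, with a return between consecutive ones — at least 17 crossings.
The safety rule pushes this higher. Following every safe sequence of crossings, the most of the 9 that can be at the lab module as the airlock pod arrives there on crossing 17 is 8 — never all 9.
So the move cannot be finished within 17 crossings. (The shortest complete plan takes 19:)
1. Engineer goes to the lab module with the cleric.
2. Engineer goes back to the storage bay alone.
3. Engineer goes to the lab module with the rogue.
4. Engineer goes back to the storage bay alone.
5. Engineer goes to the lab module with the mage.
6. Engineer goes back to the storage bay with the cleric.
7. Engineer goes to the lab module with the knight.
8. Engineer goes back to the storage bay alone.
9. Engineer goes to the lab module with the paladin.
10. Engineer goes back to the storage bay alone.
11. Engineer goes to the lab module with the orc.
12. Engineer goes back to the storage bay alone.
13. Engineer goes to the lab module with the dwarf.
14. Engineer goes back to the storage bay alone.
15. Engineer goes to the lab module with the archer.
16. Engineer goes back to the storage bay alone.
17. Engineer goes to the lab module with the goblin.
18. Engineer goes back to the storage bay alone.
19. Engineer goes to the lab module with the cleric.

No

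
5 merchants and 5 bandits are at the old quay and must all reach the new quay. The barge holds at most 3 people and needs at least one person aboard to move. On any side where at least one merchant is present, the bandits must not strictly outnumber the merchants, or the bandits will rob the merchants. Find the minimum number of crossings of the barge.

11

Counting alone: each trip to the new quay takes at most 3 across and each return brings at least 1 back, so after t trips out (and t−1 returns) at most 3t − (t−1) of the 10 are across; that first reaches 10 at t = 5, so at least 9 crossings are needed.
The safety rule pushes this higher. Following every safe sequence of crossings, the most of the 10 that can be at the new quay as the barge arrives there on crossing 9 is 9 — never all 10.
So no plan with fewer than 11 crossings exists, and this one achieves 11:
1. 2 bandits → the new quay.  (the old quay: 5M 3B; the new quay: 0M 2B)
2. 1 bandit ← the old quay.  (the old quay: 5M 4B; the new quay: 0M 1B)
3. 3 bandits → the new quay.  (the old quay: 5M 1B; the new quay: 0M 4B)
4. 1 bandit ← the old quay.  (the old quay: 5M 2B; the new quay: 0M 3B)
5. 3 merchants → the new quay.  (the old quay: 2M 2B; the new quay: 3M 3B)
6. 1 merchant and 1 bandit ← the old quay.  (the old quay: 3M 3B; the new quay: 2M 2B)
7. 3 merchants → the new quay.  (the old quay: 0M 3B; the new quay: 5M 2B)
8. 1 bandit ← the old quay.  (the old quay: 0M 4B; the new quay: 5M 1B)
9. 2 bandits → the new quay.  (the old quay: 0M 2B; the new quay: 5M 3B)
10. 1 bandit ← the old quay.  (the old quay: 0M 3B; the new quay: 5M 2B)
11. 3 bandits → the new quay.  (the old quay: 0M 0B; the new quay: 5M 5B)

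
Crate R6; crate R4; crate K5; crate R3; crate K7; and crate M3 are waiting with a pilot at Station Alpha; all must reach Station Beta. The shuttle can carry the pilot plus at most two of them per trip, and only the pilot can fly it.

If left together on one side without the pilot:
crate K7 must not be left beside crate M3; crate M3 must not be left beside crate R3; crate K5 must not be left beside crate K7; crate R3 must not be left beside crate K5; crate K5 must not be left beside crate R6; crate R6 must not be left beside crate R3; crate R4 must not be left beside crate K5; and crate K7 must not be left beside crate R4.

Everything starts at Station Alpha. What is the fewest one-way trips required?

Whatever the first load, the items left behind include a forbidden pair without the pilot. No opening move is safe, so no plan exists.

impossible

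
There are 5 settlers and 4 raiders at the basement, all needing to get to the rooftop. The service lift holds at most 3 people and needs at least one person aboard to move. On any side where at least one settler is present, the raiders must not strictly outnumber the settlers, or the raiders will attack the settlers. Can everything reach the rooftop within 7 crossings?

Yes — this plan uses 7 crossings (≤ 7):
1. 3 raiders → the rooftop.  (the basement: 5S 1R; the rooftop: 0S 3R)
2. 1 raider ← the basement.  (the basement: 5S 2R; the rooftop: 0S 2R)
3. 3 settlers → the rooftop.  (the basement: 2S 2R; the rooftop: 3S 2R)
4. 1 settler ← the basement.  (the basement: 3S 2R; the rooftop: 2S 2R)
5. 2 settlers and 1 raider → the rooftop.  (the basement: 1S 1R; the rooftop: 4S 3R)
6. 1 settler ← the basement.  (the basement: 2S 1R; the rooftop: 3S 3R)
7. 2 settlers and 1 raider → the rooftop.  (the basement: 0S 0R; the rooftop: 5S 4R)

Yes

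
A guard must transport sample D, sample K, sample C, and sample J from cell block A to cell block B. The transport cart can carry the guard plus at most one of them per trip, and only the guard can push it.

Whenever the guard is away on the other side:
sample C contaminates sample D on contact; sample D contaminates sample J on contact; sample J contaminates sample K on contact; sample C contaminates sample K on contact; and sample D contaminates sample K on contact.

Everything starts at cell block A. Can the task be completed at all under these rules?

No

Whatever the first load, the items left behind include a forbidden pair without the guard. No opening move is safe, so no plan exists.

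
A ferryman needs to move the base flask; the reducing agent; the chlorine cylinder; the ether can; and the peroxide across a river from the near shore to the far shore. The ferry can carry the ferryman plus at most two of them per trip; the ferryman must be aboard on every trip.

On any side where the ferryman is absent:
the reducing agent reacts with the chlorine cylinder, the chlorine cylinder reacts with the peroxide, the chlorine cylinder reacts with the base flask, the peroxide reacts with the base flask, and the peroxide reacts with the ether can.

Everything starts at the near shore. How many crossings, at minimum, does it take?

7

Counting alone: the ferryman can take at most 2 across per trip to the far shore, so moving all 5 needs at least 3 loaded trips out, with a return between consecutive ones — at least 5 crossings.
The safety rule pushes this higher. Following every safe sequence of crossings, the most of the 5 that can be at the far shore as the ferry arrives there on crossing 5 is 4 — never all 5.
So no plan with fewer than 7 crossings exists, and this one achieves 7:
1. Ferryman goes to the far shore with the chlorine cylinder and the peroxide.
2. Ferryman goes back to the near shore with the chlorine cylinder.
3. Ferryman goes to the far shore with the base flask and the reducing agent.
4. Ferryman goes back to the near shore with the base flask.
5. Ferryman goes to the far shore with the base flask and the ether can.
6. Ferryman goes back to the near shore with the peroxide.
7. Ferryman goes to the far shore with the chlorine cylinder and the peroxide.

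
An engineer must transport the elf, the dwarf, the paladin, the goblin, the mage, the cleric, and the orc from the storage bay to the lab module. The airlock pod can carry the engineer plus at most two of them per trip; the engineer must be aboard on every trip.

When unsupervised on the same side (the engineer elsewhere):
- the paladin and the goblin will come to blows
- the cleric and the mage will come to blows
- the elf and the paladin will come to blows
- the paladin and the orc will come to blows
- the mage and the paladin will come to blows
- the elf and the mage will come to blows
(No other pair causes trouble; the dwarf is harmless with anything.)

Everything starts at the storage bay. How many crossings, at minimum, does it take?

Counting alone: the engineer can take at most 2 across per trip to the lab module, so moving all 7 needs at least 4 loaded trips out, with a return between consecutive ones — at least 7 crossings.
The safety rule pushes this higher. Following every safe sequence of crossings, the most of the 7 that can be at the lab module as the airlock pod arrives there on crossings 7, 9 is 5, 6 respectively — never all 7.
So no plan with fewer than 11 crossings exists, and this one achieves 11:
1. Engineer goes to the lab module with the mage and the paladin.
2. Engineer goes back to the storage bay with the paladin.
3. Engineer goes to the lab module with the dwarf and the paladin.
4. Engineer goes back to the storage bay with the paladin.
5. Engineer goes to the lab module with the goblin and the paladin.
6. Engineer goes back to the storage bay with the paladin.
7. Engineer goes to the lab module with the elf and the orc.
8. Engineer goes back to the storage bay with the elf.
9. Engineer goes to the lab module with the cleric and the elf.
10. Engineer goes back to the storage bay with the mage.
11. Engineer goes to the lab module with the mage and the paladin.

11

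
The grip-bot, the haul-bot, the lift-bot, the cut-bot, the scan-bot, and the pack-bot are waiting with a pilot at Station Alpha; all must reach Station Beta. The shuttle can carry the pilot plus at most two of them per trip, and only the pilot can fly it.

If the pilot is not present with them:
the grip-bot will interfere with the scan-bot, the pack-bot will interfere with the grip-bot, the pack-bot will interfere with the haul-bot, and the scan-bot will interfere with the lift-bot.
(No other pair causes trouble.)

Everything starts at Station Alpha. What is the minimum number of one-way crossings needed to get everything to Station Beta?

7

Counting alone: the pilot can take at most 2 across per trip to Station Beta, so moving all 6 needs at least 3 loaded trips out, with a return between consecutive ones — at least 5 crossings.
The safety rule pushes this higher. Following every safe sequence of crossings, the most of the 6 that can be at Station Beta as the shuttle arrives there on crossing 5 is 5 — never all 6.
So no plan with fewer than 7 crossings exists, and this one achieves 7:
1. Pilot goes to Station Beta with the pack-bot and the scan-bot.
2. Pilot goes back to Station Alpha alone.
3. Pilot goes to Station Beta with the grip-bot and the haul-bot.
4. Pilot goes back to Station Alpha with the pack-bot and the scan-bot.
5. Pilot goes to Station Beta with the cut-bot and the lift-bot.
6. Pilot goes back to Station Alpha alone.
7. Pilot goes to Station Beta with the pack-bot and the scan-bot.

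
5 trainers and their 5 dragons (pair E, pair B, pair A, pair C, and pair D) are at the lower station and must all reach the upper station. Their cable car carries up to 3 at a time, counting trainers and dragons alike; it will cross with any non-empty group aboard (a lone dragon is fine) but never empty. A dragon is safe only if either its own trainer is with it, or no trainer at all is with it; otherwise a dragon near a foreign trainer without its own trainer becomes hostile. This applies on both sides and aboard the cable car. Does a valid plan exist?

1. dragon E and trainer E cross → the upper station.
2. trainer E crosses ← the lower station.
3. dragon A, dragon B, and dragon C cross → the upper station.
4. dragon E crosses ← the lower station.
5. trainer A, trainer B, and trainer C cross → the upper station.
6. dragon B and trainer B cross ← the lower station.
7. trainer B, trainer D, and trainer E cross → the upper station.
8. dragon A crosses ← the lower station.
9. dragon B and dragon E cross → the upper station.
10. dragon E crosses ← the lower station.
11. dragon A, dragon D, and dragon E cross → the upper station.

Yes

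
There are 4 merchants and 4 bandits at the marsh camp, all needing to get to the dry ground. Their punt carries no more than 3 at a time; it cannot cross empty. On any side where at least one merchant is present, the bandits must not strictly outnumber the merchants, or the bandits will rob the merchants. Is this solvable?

Yes

1. 2 bandits → the dry ground.  (the marsh camp: 4M 2B; the dry ground: 0M 2B)
2. 1 bandit ← the marsh camp.  (the marsh camp: 4M 3B; the dry ground: 0M 1B)
3. 3 bandits → the dry ground.  (the marsh camp: 4M 0B; the dry ground: 0M 4B)
4. 1 bandit ← the marsh camp.  (the marsh camp: 4M 1B; the dry ground: 0M 3B)
5. 3 merchants → the dry ground.  (the marsh camp: 1M 1B; the dry ground: 3M 3B)
6. 1 merchant and 1 bandit ← the marsh camp.  (the marsh camp: 2M 2B; the dry ground: 2M 2B)
7. 2 merchants → the dry ground.  (the marsh camp: 0M 2B; the dry ground: 4M 2B)
8. 1 bandit ← the marsh camp.  (the marsh camp: 0M 3B; the dry ground: 4M 1B)
9. 3 bandits → the dry ground.  (the marsh camp: 0M 0B; the dry ground: 4M 4B)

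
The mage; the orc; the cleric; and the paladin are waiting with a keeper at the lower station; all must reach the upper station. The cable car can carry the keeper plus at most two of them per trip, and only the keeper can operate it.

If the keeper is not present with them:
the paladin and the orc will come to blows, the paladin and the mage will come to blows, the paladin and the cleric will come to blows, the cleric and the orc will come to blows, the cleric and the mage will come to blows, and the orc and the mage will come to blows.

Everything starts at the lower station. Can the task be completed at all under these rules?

No

Whatever the first load, the items left behind include a forbidden pair without the keeper. No opening move is safe, so no plan exists.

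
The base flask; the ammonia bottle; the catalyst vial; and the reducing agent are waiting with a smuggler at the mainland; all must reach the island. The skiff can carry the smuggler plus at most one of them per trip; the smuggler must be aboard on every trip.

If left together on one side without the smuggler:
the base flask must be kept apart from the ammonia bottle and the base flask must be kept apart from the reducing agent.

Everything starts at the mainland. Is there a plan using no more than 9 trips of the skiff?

Yes — this plan uses 9 crossings (≤ 9):
1. Smuggler goes to the island with the base flask.  [the mainland: the ammonia bottle, the catalyst vial, the reducing agent | the island: the base flask]
2. Smuggler goes back to the mainland alone.  [the mainland: the ammonia bottle, the catalyst vial, the reducing agent | the island: the base flask]
3. Smuggler goes to the island with the ammonia bottle.  [the mainland: the catalyst vial, the reducing agent | the island: the ammonia bottle, the base flask]
4. Smuggler goes back to the mainland with the base flask.  [the mainland: the base flask, the catalyst vial, the reducing agent | the island: the ammonia bottle]
5. Smuggler goes to the island with the reducing agent.  [the mainland: the base flask, the catalyst vial | the island: the ammonia bottle, the reducing agent]
6. Smuggler goes back to the mainland alone.  [the mainland: the base flask, the catalyst vial | the island: the ammonia bottle, the reducing agent]
7. Smuggler goes to the island with the catalyst vial.  [the mainland: the base flask | the island: the ammonia bottle, the catalyst vial, the reducing agent]
8. Smuggler goes back to the mainland alone.  [the mainland: the base flask | the island: the ammonia bottle, the catalyst vial, the reducing agent]
9. Smuggler goes to the island with the base flask.  [the mainland: — | the island: the ammonia bottle, the base flask, the catalyst vial, the reducing agent]

Yes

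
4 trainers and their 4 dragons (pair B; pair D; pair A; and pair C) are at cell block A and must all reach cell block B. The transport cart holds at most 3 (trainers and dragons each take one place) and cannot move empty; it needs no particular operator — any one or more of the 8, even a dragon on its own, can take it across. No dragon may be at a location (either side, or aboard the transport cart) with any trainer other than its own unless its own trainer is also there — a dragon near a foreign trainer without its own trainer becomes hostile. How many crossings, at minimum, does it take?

Counting alone: each trip to cell block B takes at most 3 across and each return brings at least 1 back, so after t trips out (and t−1 returns) at most 3t − (t−1) of the 8 are across; that first reaches 8 at t = 4, so at least 7 crossings are needed.
The safety rule pushes this higher. Following every safe sequence of crossings, the most of the 8 that can be at cell block B as the transport cart arrives there on crossing 7 is 7 — never all 8.
So no plan with fewer than 9 crossings exists, and this one achieves 9:
1. dragon B and trainer B cross → cell block B.
2. trainer B crosses ← cell block A.
3. dragon D, trainer B, and trainer D cross → cell block B.
4. dragon B and trainer B cross ← cell block A.
5. trainer A, trainer B, and trainer C cross → cell block B.
6. dragon D crosses ← cell block A.
7. dragon B and dragon D cross → cell block B.
8. dragon B crosses ← cell block A.
9. dragon A, dragon B, and dragon C cross → cell block B.

9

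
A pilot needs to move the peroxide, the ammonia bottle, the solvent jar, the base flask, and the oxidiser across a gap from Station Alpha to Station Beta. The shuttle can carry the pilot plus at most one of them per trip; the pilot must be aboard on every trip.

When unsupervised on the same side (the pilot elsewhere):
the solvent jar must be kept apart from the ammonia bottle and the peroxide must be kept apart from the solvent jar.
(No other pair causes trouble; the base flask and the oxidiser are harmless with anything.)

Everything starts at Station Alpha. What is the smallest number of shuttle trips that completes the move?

11

Counting alone: the pilot can take at most 1 across per trip to Station Beta, so moving all 5 needs at least 5 loaded trips out, with a return between consecutive ones — at least 9 crossings.
The safety rule pushes this higher. Following every safe sequence of crossings, the most of the 5 that can be at Station Beta as the shuttle arrives there on crossing 9 is 4 — never all 5.
So no plan with fewer than 11 crossings exists, and this one achieves 11:
1. Pilot goes to Station Beta with the solvent jar.
2. Pilot goes back to Station Alpha alone.
3. Pilot goes to Station Beta with the peroxide.
4. Pilot goes back to Station Alpha with the solvent jar.
5. Pilot goes to Station Beta with the ammonia bottle.
6. Pilot goes back to Station Alpha alone.
7. Pilot goes to Station Beta with the base flask.
8. Pilot goes back to Station Alpha alone.
9. Pilot goes to Station Beta with the oxidiser.
10. Pilot goes back to Station Alpha alone.
11. Pilot goes to Station Beta with the solvent jar.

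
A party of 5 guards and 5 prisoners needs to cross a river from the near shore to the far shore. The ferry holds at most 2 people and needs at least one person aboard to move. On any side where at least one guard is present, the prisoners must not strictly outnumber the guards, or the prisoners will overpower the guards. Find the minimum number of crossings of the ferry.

impossible

Following every safe sequence of crossings from the start, the most of the 10 that can be at the far shore as the ferry arrives there on crossings 1, 3, 5, 7 is 2, 3, 4, 5 respectively; the best ever achieved is 5 of 10.
From crossing 9 on, no configuration arises that was not already reachable earlier: only 13 distinct safe configurations (who is on which side, and where the ferry is) can ever be reached, none of them has everyone across, and every continuation just revisits them. They are: 0 guards + 0 prisoners across (ferry back at the start); 0 guards + 1 prisoner across (ferry there); 0 guards + 1 prisoner across (ferry back at the start); 0 guards + 2 prisoners across (ferry there); 0 guards + 2 prisoners across (ferry back at the start); 0 guards + 3 prisoners across (ferry there); 0 guards + 3 prisoners across (ferry back at the start); 0 guards + 4 prisoners across (ferry there); 0 guards + 4 prisoners across (ferry back at the start); 0 guards + 5 prisoners across (ferry there); 1 guard + 1 prisoner across (ferry there); 1 guard + 1 prisoner across (ferry back at the start); 2 guards + 2 prisoners across (ferry there). So no valid plan exists.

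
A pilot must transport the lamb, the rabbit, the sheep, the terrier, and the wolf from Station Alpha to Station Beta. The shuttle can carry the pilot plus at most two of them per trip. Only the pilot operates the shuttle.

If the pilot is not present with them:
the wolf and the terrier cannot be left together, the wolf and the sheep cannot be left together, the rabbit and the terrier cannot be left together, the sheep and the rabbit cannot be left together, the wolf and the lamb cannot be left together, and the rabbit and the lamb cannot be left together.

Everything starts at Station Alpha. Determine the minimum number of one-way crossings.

7

Counting alone: the pilot can take at most 2 across per trip to Station Beta, so moving all 5 needs at least 3 loaded trips out, with a return between consecutive ones — at least 5 crossings.
The safety rule pushes this higher. Following every safe sequence of crossings, the most of the 5 that can be at Station Beta as the shuttle arrives there on crossing 5 is 4 — never all 5.
So no plan with fewer than 7 crossings exists, and this one achieves 7:
1. Pilot goes to Station Beta with the rabbit and the wolf.  [Station Alpha: the lamb, the sheep, the terrier | Station Beta: the rabbit, the wolf]
2. Pilot goes back to Station Alpha alone.  [Station Alpha: the lamb, the sheep, the terrier | Station Beta: the rabbit, the wolf]
3. Pilot goes to Station Beta with the lamb.  [Station Alpha: the sheep, the terrier | Station Beta: the lamb, the rabbit, the wolf]
4. Pilot goes back to Station Alpha with the rabbit and the wolf.  [Station Alpha: the rabbit, the sheep, the terrier, the wolf | Station Beta: the lamb]
5. Pilot goes to Station Beta with the sheep and the terrier.  [Station Alpha: the rabbit, the wolf | Station Beta: the lamb, the sheep, the terrier]
6. Pilot goes back to Station Alpha alone.  [Station Alpha: the rabbit, the wolf | Station Beta: the lamb, the sheep, the terrier]
7. Pilot goes to Station Beta with the rabbit and the wolf.  [Station Alpha: — | Station Beta: the lamb, the rabbit, the sheep, the terrier, the wolf]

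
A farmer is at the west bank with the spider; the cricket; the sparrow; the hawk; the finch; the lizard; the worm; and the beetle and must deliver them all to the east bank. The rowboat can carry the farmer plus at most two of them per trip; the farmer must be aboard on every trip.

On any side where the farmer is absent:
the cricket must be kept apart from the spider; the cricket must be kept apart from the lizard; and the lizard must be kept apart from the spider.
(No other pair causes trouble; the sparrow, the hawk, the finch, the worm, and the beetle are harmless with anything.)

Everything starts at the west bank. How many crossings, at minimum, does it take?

Counting alone: the farmer can take at most 2 across per trip to the east bank, so moving all 8 needs at least 4 loaded trips out, with a return between consecutive ones — at least 7 crossings.
The safety rule pushes this higher. Following every safe sequence of crossings, the most of the 8 that can be at the east bank as the rowboat arrives there on crossings 7, 9, 11 is 5, 6, 7 respectively — never all 8.
So no plan with fewer than 13 crossings exists, and this one achieves 13:
1. Farmer goes to the east bank with the cricket and the spider.
2. Farmer goes back to the west bank with the spider.
3. Farmer goes to the east bank with the sparrow and the spider.
4. Farmer goes back to the west bank with the spider.
5. Farmer goes to the east bank with the hawk and the spider.
6. Farmer goes back to the west bank with the spider.
7. Farmer goes to the east bank with the finch and the spider.
8. Farmer goes back to the west bank with the spider.
9. Farmer goes to the east bank with the spider and the worm.
10. Farmer goes back to the west bank with the spider.
11. Farmer goes to the east bank with the beetle and the spider.
12. Farmer goes back to the west bank with the spider.
13. Farmer goes to the east bank with the lizard and the spider.

13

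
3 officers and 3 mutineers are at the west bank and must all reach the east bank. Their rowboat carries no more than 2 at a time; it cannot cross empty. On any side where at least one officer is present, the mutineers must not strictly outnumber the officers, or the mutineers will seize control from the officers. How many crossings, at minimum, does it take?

Counting alone: each trip to the east bank takes at most 2 across and each return brings at least 1 back, so after t trips out (and t−1 returns) at most 2t − (t−1) of the 6 are across; that first reaches 6 at t = 5, so at least 9 crossings are needed.
The safety rule pushes this higher. Following every safe sequence of crossings, the most of the 6 that can be at the east bank as the rowboat arrives there on crossing 9 is 5 — never all 6.
So no plan with fewer than 11 crossings exists, and this one achieves 11:
1. 2 mutineers → the east bank.  (the west bank: 3O 1M; the east bank: 0O 2M)
2. 1 mutineer ← the west bank.  (the west bank: 3O 2M; the east bank: 0O 1M)
3. 2 mutineers → the east bank.  (the west bank: 3O 0M; the east bank: 0O 3M)
4. 1 mutineer ← the west bank.  (the west bank: 3O 1M; the east bank: 0O 2M)
5. 2 officers → the east bank.  (the west bank: 1O 1M; the east bank: 2O 2M)
6. 1 officer and 1 mutineer ← the west bank.  (the west bank: 2O 2M; the east bank: 1O 1M)
7. 2 officers → the east bank.  (the west bank: 0O 2M; the east bank: 3O 1M)
8. 1 mutineer ← the west bank.  (the west bank: 0O 3M; the east bank: 3O 0M)
9. 2 mutineers → the east bank.  (the west bank: 0O 1M; the east bank: 3O 2M)
10. 1 mutineer ← the west bank.  (the west bank: 0O 2M; the east bank: 3O 1M)
11. 2 mutineers → the east bank.  (the west bank: 0O 0M; the east bank: 3O 3M)

11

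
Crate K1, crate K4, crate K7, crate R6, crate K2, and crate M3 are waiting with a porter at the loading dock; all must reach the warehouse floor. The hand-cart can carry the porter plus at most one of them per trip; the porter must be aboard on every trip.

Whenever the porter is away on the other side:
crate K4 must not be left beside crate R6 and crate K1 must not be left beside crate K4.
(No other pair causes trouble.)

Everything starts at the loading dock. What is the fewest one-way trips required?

Counting alone: the porter can take at most 1 across per trip to the warehouse floor, so moving all 6 needs at least 6 loaded trips out, with a return between consecutive ones — at least 11 crossings.
The safety rule pushes this higher. Following every safe sequence of crossings, the most of the 6 that can be at the warehouse floor as the hand-cart arrives there on crossing 11 is 5 — never all 6.
So no plan with fewer than 13 crossings exists, and this one achieves 13:
1. Porter goes to the warehouse floor with crate K4.  [the loading dock: crate K1, crate K2, crate K7, crate M3, crate R6 | the warehouse floor: crate K4]
2. Porter goes back to the loading dock alone.  [the loading dock: crate K1, crate K2, crate K7, crate M3, crate R6 | the warehouse floor: crate K4]
3. Porter goes to the warehouse floor with crate K1.  [the loading dock: crate K2, crate K7, crate M3, crate R6 | the warehouse floor: crate K1, crate K4]
4. Porter goes back to the loading dock with crate K4.  [the loading dock: crate K2, crate K4, crate K7, crate M3, crate R6 | the warehouse floor: crate K1]
5. Porter goes to the warehouse floor with crate R6.  [the loading dock: crate K2, crate K4, crate K7, crate M3 | the warehouse floor: crate K1, crate R6]
6. Porter goes back to the loading dock alone.  [the loading dock: crate K2, crate K4, crate K7, crate M3 | the warehouse floor: crate K1, crate R6]
7. Porter goes to the warehouse floor with crate K7.  [the loading dock: crate K2, crate K4, crate M3 | the warehouse floor: crate K1, crate K7, crate R6]
8. Porter goes back to the loading dock alone.  [the loading dock: crate K2, crate K4, crate M3 | the warehouse floor: crate K1, crate K7, crate R6]
9. Porter goes to the warehouse floor with crate K2.  [the loading dock: crate K4, crate M3 | the warehouse floor: crate K1, crate K2, crate K7, crate R6]
10. Porter goes back to the loading dock alone.  [the loading dock: crate K4, crate M3 | the warehouse floor: crate K1, crate K2, crate K7, crate R6]
11. Porter goes to the warehouse floor with crate M3.  [the loading dock: crate K4 | the warehouse floor: crate K1, crate K2, crate K7, crate M3, crate R6]
12. Porter goes back to the loading dock alone.  [the loading dock: crate K4 | the warehouse floor: crate K1, crate K2, crate K7, crate M3, crate R6]
13. Porter goes to the warehouse floor with crate K4.  [the loading dock: — | the warehouse floor: crate K1, crate K2, crate K4, crate K7, crate M3, crate R6]

13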